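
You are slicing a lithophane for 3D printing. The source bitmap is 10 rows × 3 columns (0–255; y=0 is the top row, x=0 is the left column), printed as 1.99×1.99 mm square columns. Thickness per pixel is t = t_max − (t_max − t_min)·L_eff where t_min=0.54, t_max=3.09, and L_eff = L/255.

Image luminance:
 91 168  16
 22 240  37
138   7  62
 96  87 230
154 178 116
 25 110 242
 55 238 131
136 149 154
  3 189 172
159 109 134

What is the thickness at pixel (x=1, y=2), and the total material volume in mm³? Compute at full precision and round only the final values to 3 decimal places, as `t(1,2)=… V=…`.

t(1,2)=3.020 V=222.637

span = t_max - t_min = 3.09 - 0.54 = 2.550
L(1,2) = 7, L_eff = 7/255 = 0.027451
t(1,2) = 3.09 - 2.550·0.027451 = 3.020
Σt over all 10·3 pixels = 56.22
V = pitch²·Σt = 1.99²·56.22 = 222.637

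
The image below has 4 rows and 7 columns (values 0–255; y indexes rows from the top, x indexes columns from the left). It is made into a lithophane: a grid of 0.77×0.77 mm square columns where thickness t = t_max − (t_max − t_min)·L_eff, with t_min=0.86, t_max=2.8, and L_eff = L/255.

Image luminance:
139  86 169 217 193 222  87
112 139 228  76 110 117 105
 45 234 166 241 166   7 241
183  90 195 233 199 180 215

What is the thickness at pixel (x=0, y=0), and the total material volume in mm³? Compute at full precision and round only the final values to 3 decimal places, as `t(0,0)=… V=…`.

span = t_max - t_min = 2.8 - 0.86 = 1.940
L(0,0) = 139, L_eff = 139/255 = 0.545098
t(0,0) = 2.8 - 1.940·0.545098 = 1.743
Σt over all 4·7 pixels = 38219/850 ≈ 44.9635294
V = pitch²·Σt = 0.77²·38219/850 = 26.659

t(0,0)=1.743 V=26.659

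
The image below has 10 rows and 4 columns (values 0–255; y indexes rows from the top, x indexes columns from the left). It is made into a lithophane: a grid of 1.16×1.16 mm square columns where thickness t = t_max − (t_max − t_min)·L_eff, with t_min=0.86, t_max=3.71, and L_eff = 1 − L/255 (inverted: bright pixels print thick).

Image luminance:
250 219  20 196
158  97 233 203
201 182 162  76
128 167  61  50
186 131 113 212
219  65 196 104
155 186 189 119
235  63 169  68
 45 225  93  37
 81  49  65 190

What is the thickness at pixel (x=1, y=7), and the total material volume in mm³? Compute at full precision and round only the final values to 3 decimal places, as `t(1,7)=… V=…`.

t(1,7)=1.564 V=130.477

span = t_max - t_min = 3.71 - 0.86 = 2.850
L(1,7) = 63, L_eff = 1 - 63/255 = 0.752941 (inverted)
t(1,7) = 3.71 - 2.850·0.752941 = 1.564
Σt over all 10·4 pixels = 82421/850 ≈ 96.9658824
V = pitch²·Σt = 1.16²·82421/850 = 130.477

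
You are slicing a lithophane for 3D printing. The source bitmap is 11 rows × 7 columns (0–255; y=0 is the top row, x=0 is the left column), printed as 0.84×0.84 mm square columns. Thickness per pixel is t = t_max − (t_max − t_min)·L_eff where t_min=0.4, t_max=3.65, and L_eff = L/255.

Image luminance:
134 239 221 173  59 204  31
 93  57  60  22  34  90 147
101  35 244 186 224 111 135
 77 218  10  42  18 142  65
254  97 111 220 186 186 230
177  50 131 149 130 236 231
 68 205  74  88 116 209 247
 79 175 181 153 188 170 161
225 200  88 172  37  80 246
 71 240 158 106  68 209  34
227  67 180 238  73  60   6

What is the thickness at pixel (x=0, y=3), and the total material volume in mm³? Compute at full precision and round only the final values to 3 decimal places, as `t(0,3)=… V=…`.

t(0,3)=2.669 V=104.252

span = t_max - t_min = 3.65 - 0.4 = 3.250
L(0,3) = 77, L_eff = 77/255 = 0.301961
t(0,3) = 3.65 - 3.250·0.301961 = 2.669
Σt over all 11·7 pixels = 37676/255 ≈ 147.7490196
V = pitch²·Σt = 0.84²·37676/255 = 104.252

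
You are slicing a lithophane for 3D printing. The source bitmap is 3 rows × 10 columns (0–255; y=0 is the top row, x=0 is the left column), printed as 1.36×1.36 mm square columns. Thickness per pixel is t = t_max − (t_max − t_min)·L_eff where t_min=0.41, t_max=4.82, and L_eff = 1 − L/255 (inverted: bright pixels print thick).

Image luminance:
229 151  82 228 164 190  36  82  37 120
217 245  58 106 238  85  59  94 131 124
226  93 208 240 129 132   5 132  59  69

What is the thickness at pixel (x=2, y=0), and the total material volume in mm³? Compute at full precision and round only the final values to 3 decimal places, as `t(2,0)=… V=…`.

t(2,0)=1.828 V=149.707

span = t_max - t_min = 4.82 - 0.41 = 4.410
L(2,0) = 82, L_eff = 1 - 82/255 = 0.678431 (inverted)
t(2,0) = 4.82 - 4.410·0.678431 = 1.828
Σt over all 3·10 pixels = 687993/8500 ≈ 80.9403529
V = pitch²·Σt = 1.36²·687993/8500 = 149.707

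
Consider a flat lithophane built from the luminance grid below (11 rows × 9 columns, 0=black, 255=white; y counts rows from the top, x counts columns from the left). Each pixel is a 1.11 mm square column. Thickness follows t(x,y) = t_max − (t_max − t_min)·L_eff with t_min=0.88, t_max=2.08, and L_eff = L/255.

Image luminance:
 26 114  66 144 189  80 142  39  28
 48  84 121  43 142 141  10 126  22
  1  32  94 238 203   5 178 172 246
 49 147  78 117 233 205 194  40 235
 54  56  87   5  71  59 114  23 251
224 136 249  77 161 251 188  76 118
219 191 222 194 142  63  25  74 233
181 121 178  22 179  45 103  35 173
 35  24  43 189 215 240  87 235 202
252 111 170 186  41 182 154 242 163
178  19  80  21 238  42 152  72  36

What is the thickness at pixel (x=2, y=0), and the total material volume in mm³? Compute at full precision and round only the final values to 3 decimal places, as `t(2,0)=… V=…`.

span = t_max - t_min = 2.08 - 0.88 = 1.200
L(2,0) = 66, L_eff = 66/255 = 0.258824
t(2,0) = 2.08 - 1.200·0.258824 = 1.769
Σt over all 11·9 pixels = 63034/425 ≈ 148.3152941
V = pitch²·Σt = 1.11²·63034/425 = 182.739

t(2,0)=1.769 V=182.739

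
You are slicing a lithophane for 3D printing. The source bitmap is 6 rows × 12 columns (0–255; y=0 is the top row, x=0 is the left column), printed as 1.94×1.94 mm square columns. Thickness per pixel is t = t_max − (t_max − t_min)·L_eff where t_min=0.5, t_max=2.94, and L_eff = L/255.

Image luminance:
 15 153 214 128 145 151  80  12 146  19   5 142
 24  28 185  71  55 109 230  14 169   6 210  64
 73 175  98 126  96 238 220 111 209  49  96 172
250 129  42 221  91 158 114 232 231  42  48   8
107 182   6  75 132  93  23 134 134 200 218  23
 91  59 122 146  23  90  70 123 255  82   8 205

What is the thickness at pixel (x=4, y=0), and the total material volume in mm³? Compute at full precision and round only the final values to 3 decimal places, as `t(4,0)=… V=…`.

t(4,0)=1.553 V=501.196

span = t_max - t_min = 2.94 - 0.5 = 2.440
L(4,0) = 145, L_eff = 145/255 = 0.568627
t(4,0) = 2.94 - 2.440·0.568627 = 1.553
Σt over all 6·12 pixels = 56597/425 ≈ 133.1694118
V = pitch²·Σt = 1.94²·56597/425 = 501.196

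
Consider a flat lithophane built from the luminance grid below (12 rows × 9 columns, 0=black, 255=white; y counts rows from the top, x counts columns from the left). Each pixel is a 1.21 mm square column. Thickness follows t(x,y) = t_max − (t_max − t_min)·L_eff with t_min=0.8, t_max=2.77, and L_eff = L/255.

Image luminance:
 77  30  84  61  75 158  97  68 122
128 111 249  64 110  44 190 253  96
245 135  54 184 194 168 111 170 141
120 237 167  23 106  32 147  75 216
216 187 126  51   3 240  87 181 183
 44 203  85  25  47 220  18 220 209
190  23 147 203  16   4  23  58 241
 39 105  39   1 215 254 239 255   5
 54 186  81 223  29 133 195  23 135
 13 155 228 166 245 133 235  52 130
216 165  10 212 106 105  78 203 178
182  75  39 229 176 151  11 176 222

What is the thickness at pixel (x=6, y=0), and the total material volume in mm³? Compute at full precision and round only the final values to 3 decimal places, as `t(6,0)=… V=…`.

t(6,0)=2.021 V=280.847

span = t_max - t_min = 2.77 - 0.8 = 1.970
L(6,0) = 97, L_eff = 97/255 = 0.380392
t(6,0) = 2.77 - 1.970·0.380392 = 2.021
Σt over all 12·9 pixels = 2445731/12750 ≈ 191.8220392
V = pitch²·Σt = 1.21²·2445731/12750 = 280.847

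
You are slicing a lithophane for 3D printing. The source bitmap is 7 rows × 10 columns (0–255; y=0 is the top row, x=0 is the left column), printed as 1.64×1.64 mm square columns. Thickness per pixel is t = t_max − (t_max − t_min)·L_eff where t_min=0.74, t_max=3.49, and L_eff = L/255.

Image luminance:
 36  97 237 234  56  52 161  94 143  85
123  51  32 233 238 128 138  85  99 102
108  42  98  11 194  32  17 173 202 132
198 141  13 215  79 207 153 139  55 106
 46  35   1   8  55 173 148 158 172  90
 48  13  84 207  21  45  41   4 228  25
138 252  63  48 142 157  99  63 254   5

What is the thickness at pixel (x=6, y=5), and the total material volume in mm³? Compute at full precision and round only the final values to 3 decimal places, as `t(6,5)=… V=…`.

t(6,5)=3.048 V=437.730

span = t_max - t_min = 3.49 - 0.74 = 2.750
L(6,5) = 41, L_eff = 41/255 = 0.160784
t(6,5) = 3.49 - 2.750·0.160784 = 3.048
Σt over all 7·10 pixels = 41501/255 ≈ 162.7490196
V = pitch²·Σt = 1.64²·41501/255 = 437.730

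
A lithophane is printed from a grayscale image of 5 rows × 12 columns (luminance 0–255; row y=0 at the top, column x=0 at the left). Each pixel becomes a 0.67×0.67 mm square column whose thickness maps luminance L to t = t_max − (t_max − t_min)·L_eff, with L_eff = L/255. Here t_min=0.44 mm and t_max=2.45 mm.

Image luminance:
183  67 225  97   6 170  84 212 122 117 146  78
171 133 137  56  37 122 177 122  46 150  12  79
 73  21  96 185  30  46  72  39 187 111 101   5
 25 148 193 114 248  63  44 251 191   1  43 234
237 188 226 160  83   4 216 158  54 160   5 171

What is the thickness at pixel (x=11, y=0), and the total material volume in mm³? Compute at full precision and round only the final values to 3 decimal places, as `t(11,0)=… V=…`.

span = t_max - t_min = 2.45 - 0.44 = 2.010
L(11,0) = 78, L_eff = 78/255 = 0.305882
t(11,0) = 2.45 - 2.010·0.305882 = 1.835
Σt over all 5·12 pixels = 196264/2125 ≈ 92.3595294
V = pitch²·Σt = 0.67²·196264/2125 = 41.460

t(11,0)=1.835 V=41.460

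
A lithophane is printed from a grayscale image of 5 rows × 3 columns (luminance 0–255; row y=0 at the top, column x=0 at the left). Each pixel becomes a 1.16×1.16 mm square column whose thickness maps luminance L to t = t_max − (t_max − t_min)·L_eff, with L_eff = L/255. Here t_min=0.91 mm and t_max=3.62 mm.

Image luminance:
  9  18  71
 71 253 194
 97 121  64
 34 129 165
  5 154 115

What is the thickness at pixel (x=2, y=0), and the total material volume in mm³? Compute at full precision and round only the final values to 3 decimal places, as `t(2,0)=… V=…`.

t(2,0)=2.865 V=51.616

span = t_max - t_min = 3.62 - 0.91 = 2.710
L(2,0) = 71, L_eff = 71/255 = 0.278431
t(2,0) = 3.62 - 2.710·0.278431 = 2.865
Σt over all 5·3 pixels = 6521/170 ≈ 38.3588235
V = pitch²·Σt = 1.16²·6521/170 = 51.616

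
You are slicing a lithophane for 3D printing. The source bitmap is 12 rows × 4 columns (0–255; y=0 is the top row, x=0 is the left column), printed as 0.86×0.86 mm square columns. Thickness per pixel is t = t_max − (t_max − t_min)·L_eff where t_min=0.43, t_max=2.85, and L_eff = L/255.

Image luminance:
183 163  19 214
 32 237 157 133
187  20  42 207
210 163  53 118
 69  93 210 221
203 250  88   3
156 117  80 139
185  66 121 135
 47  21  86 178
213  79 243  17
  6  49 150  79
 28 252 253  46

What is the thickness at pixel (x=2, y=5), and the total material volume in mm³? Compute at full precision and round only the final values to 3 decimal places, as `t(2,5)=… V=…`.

span = t_max - t_min = 2.85 - 0.43 = 2.420
L(2,5) = 88, L_eff = 88/255 = 0.345098
t(2,5) = 2.85 - 2.420·0.345098 = 2.015
Σt over all 12·4 pixels = 338553/4250 ≈ 79.6595294
V = pitch²·Σt = 0.86²·338553/4250 = 58.916

t(2,5)=2.015 V=58.916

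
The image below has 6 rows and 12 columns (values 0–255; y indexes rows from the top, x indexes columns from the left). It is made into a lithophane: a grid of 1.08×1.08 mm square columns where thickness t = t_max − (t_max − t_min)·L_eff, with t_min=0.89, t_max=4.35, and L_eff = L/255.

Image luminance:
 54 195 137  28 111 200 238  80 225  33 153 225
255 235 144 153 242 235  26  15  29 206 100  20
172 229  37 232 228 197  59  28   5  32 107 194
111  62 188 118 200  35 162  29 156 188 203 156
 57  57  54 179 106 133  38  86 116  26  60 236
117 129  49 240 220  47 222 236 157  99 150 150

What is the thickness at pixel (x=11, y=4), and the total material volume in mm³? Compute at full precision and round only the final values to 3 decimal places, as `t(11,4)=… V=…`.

t(11,4)=1.148 V=216.057

span = t_max - t_min = 4.35 - 0.89 = 3.460
L(11,4) = 236, L_eff = 236/255 = 0.925490
t(11,4) = 4.35 - 3.460·0.925490 = 1.148
Σt over all 6·12 pixels = 2361737/12750 ≈ 185.2342745
V = pitch²·Σt = 1.08²·2361737/12750 = 216.057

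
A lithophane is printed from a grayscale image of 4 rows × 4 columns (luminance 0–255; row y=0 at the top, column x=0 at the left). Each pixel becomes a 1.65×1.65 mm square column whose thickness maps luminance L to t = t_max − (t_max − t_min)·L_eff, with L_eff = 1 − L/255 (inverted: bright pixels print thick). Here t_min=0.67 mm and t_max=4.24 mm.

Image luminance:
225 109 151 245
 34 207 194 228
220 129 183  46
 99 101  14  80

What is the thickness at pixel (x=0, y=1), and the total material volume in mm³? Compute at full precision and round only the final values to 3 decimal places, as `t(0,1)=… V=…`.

t(0,1)=1.146 V=115.516

span = t_max - t_min = 4.24 - 0.67 = 3.570
L(0,1) = 34, L_eff = 1 - 34/255 = 0.866667 (inverted)
t(0,1) = 4.24 - 3.570·0.866667 = 1.146
Σt over all 4·4 pixels = 42.43
V = pitch²·Σt = 1.65²·42.43 = 115.516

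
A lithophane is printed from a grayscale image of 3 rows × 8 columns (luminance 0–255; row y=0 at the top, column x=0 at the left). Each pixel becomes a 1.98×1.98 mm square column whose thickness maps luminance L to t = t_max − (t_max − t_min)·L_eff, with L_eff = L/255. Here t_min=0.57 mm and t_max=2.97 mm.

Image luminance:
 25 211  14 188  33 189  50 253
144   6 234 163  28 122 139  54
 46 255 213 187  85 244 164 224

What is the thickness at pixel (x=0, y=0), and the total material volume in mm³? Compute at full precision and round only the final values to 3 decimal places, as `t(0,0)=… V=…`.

span = t_max - t_min = 2.97 - 0.57 = 2.400
L(0,0) = 25, L_eff = 25/255 = 0.098039
t(0,0) = 2.97 - 2.400·0.098039 = 2.735
Σt over all 3·8 pixels = 3442/85 ≈ 40.4941176
V = pitch²·Σt = 1.98²·3442/85 = 158.753

t(0,0)=2.735 V=158.753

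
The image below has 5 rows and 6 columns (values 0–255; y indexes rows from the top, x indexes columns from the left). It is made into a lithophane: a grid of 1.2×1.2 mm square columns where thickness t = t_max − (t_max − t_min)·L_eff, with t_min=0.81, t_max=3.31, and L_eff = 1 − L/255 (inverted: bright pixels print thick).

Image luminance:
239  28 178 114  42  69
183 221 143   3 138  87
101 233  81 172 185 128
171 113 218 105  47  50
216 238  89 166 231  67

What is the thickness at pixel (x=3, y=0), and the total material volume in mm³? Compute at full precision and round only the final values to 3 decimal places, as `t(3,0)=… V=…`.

t(3,0)=1.928 V=92.253

span = t_max - t_min = 3.31 - 0.81 = 2.500
L(3,0) = 114, L_eff = 1 - 114/255 = 0.552941 (inverted)
t(3,0) = 3.31 - 2.500·0.552941 = 1.928
Σt over all 5·6 pixels = 10891/170 ≈ 64.0647059
V = pitch²·Σt = 1.2²·10891/170 = 92.253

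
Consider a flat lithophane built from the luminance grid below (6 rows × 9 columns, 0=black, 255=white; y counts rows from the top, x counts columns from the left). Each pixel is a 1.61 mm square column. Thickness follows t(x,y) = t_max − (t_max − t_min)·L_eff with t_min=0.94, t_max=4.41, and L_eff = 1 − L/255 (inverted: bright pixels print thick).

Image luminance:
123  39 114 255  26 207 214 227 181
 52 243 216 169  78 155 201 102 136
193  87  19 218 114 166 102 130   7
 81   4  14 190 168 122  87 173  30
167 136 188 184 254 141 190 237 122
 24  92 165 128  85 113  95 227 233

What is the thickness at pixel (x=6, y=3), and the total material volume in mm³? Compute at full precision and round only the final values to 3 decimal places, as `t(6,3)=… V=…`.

t(6,3)=2.124 V=393.441

span = t_max - t_min = 4.41 - 0.94 = 3.470
L(6,3) = 87, L_eff = 1 - 87/255 = 0.658824 (inverted)
t(6,3) = 4.41 - 3.470·0.658824 = 2.124
Σt over all 6·9 pixels = 967627/6375 ≈ 151.7846275
V = pitch²·Σt = 1.61²·967627/6375 = 393.441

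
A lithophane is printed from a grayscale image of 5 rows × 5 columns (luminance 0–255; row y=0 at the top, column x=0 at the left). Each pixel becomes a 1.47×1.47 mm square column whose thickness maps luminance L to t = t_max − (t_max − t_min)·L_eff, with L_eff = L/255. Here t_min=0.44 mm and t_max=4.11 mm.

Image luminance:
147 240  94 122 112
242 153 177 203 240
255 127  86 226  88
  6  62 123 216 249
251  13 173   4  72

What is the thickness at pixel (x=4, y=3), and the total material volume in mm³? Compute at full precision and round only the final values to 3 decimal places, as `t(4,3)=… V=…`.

t(4,3)=0.526 V=107.553

span = t_max - t_min = 4.11 - 0.44 = 3.670
L(4,3) = 249, L_eff = 249/255 = 0.976471
t(4,3) = 4.11 - 3.670·0.976471 = 0.526
Σt over all 5·5 pixels = 211533/4250 ≈ 49.7724706
V = pitch²·Σt = 1.47²·211533/4250 = 107.553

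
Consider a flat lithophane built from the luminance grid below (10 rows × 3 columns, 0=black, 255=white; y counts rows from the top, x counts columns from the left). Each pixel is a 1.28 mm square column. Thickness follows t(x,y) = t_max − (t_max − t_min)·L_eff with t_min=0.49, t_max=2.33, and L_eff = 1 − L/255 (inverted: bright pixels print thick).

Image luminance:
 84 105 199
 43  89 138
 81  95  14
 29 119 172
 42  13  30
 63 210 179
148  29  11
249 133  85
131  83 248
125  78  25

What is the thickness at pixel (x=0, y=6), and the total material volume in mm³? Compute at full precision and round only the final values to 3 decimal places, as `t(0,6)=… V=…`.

span = t_max - t_min = 2.33 - 0.49 = 1.840
L(0,6) = 148, L_eff = 1 - 148/255 = 0.419608 (inverted)
t(0,6) = 2.33 - 1.840·0.419608 = 1.558
Σt over all 10·3 pixels = 18721/510 ≈ 36.7078431
V = pitch²·Σt = 1.28²·18721/510 = 60.142

t(0,6)=1.558 V=60.142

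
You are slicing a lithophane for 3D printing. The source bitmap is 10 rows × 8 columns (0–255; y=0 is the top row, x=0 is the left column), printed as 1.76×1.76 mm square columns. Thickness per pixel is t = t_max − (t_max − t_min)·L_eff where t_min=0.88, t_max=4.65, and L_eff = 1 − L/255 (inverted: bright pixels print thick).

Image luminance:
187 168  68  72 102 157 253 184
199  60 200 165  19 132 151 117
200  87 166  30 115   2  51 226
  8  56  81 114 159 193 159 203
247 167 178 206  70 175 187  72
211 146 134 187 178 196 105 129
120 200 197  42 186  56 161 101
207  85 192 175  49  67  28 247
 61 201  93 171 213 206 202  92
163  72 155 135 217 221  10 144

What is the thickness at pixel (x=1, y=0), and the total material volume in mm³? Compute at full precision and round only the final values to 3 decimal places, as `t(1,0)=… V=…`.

t(1,0)=3.364 V=728.283

span = t_max - t_min = 4.65 - 0.88 = 3.770
L(1,0) = 168, L_eff = 1 - 168/255 = 0.341176 (inverted)
t(1,0) = 4.65 - 3.770·0.341176 = 3.364
Σt over all 10·8 pixels = 5995357/25500 ≈ 235.1120392
V = pitch²·Σt = 1.76²·5995357/25500 = 728.283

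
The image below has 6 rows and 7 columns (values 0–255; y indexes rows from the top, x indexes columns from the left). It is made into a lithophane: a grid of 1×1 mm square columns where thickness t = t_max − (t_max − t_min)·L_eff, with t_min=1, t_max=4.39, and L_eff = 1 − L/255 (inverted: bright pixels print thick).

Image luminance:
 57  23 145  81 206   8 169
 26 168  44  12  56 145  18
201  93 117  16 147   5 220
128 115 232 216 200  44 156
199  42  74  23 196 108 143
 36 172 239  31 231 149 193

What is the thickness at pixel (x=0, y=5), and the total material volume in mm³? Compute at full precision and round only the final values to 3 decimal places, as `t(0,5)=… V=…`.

span = t_max - t_min = 4.39 - 1 = 3.390
L(0,5) = 36, L_eff = 1 - 36/255 = 0.858824 (inverted)
t(0,5) = 4.39 - 3.390·0.858824 = 1.479
Σt over all 6·7 pixels = 227223/2125 ≈ 106.9284706
V = pitch²·Σt = 1²·227223/2125 = 106.928

t(0,5)=1.479 V=106.928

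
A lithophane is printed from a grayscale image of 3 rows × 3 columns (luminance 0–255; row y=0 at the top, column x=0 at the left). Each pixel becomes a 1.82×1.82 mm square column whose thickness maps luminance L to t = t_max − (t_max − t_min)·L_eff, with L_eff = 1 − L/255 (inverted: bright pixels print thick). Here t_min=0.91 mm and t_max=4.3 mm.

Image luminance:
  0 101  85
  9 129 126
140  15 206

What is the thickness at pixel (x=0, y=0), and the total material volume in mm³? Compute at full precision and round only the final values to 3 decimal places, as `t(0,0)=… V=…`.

t(0,0)=0.910 V=62.841

span = t_max - t_min = 4.3 - 0.91 = 3.390
L(0,0) = 0, L_eff = 1 - 0/255 = 1.000000 (inverted)
t(0,0) = 4.3 - 3.390·1.000000 = 0.910
Σt over all 3·3 pixels = 80629/4250 ≈ 18.9715294
V = pitch²·Σt = 1.82²·80629/4250 = 62.841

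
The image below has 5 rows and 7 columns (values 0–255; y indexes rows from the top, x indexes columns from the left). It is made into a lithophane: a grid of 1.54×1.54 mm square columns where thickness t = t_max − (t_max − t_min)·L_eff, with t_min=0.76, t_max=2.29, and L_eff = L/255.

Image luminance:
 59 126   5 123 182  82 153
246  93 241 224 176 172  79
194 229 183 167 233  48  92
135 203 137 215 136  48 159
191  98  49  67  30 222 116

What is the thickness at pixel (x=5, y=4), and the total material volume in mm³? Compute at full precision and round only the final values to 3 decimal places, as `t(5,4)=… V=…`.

t(5,4)=0.958 V=120.174

span = t_max - t_min = 2.29 - 0.76 = 1.530
L(5,4) = 222, L_eff = 222/255 = 0.870588
t(5,4) = 2.29 - 1.530·0.870588 = 0.958
Σt over all 5·7 pixels = 50.672
V = pitch²·Σt = 1.54²·50.672 = 120.174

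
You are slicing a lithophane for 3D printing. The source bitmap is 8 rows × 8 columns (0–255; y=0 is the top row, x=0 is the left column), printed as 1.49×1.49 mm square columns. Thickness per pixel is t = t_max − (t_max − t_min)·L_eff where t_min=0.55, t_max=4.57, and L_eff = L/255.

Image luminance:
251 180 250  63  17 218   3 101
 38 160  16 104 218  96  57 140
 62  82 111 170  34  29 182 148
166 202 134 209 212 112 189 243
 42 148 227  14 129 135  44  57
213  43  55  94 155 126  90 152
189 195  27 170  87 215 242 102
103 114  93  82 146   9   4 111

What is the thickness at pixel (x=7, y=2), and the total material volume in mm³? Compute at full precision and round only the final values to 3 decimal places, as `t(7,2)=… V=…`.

span = t_max - t_min = 4.57 - 0.55 = 4.020
L(7,2) = 148, L_eff = 148/255 = 0.580392
t(7,2) = 4.57 - 4.020·0.580392 = 2.237
Σt over all 8·8 pixels = 71977/425 ≈ 169.3576471
V = pitch²·Σt = 1.49²·71977/425 = 375.991

t(7,2)=2.237 V=375.991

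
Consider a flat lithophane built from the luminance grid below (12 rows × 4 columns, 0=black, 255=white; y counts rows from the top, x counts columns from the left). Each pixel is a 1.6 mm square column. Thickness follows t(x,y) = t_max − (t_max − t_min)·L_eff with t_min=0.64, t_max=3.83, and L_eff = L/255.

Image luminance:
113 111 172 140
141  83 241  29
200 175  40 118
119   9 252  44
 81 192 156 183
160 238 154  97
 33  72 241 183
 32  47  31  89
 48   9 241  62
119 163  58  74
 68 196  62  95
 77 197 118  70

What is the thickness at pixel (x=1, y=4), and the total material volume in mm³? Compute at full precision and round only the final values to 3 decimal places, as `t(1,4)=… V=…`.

t(1,4)=1.428 V=290.233

span = t_max - t_min = 3.83 - 0.64 = 3.190
L(1,4) = 192, L_eff = 192/255 = 0.752941
t(1,4) = 3.83 - 3.190·0.752941 = 1.428
Σt over all 12·4 pixels = 2890993/25500 ≈ 113.3722745
V = pitch²·Σt = 1.6²·2890993/25500 = 290.233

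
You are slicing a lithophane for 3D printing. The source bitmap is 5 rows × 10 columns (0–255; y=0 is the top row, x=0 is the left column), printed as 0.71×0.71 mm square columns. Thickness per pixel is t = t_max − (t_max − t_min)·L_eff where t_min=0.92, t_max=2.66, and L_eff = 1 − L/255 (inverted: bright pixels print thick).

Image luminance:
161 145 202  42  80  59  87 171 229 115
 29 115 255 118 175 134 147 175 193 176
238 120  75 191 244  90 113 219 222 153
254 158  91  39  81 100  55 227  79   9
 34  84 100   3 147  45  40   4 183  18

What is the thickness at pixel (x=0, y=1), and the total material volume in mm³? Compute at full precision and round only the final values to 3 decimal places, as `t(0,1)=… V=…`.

span = t_max - t_min = 2.66 - 0.92 = 1.740
L(0,1) = 29, L_eff = 1 - 29/255 = 0.886275 (inverted)
t(0,1) = 2.66 - 1.740·0.886275 = 1.118
Σt over all 5·10 pixels = 187998/2125 ≈ 88.4696471
V = pitch²·Σt = 0.71²·187998/2125 = 44.598

t(0,1)=1.118 V=44.598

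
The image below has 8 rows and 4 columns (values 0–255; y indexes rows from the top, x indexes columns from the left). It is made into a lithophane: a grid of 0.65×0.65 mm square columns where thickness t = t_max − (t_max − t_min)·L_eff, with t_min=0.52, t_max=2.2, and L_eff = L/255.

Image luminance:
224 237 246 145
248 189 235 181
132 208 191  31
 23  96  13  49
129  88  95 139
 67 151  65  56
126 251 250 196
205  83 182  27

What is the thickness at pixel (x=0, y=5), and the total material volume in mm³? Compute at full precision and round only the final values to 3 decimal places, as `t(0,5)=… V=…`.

span = t_max - t_min = 2.2 - 0.52 = 1.680
L(0,5) = 67, L_eff = 67/255 = 0.262745
t(0,5) = 2.2 - 1.680·0.262745 = 1.759
Σt over all 8·4 pixels = 85788/2125 ≈ 40.3708235
V = pitch²·Σt = 0.65²·85788/2125 = 17.057

t(0,5)=1.759 V=17.057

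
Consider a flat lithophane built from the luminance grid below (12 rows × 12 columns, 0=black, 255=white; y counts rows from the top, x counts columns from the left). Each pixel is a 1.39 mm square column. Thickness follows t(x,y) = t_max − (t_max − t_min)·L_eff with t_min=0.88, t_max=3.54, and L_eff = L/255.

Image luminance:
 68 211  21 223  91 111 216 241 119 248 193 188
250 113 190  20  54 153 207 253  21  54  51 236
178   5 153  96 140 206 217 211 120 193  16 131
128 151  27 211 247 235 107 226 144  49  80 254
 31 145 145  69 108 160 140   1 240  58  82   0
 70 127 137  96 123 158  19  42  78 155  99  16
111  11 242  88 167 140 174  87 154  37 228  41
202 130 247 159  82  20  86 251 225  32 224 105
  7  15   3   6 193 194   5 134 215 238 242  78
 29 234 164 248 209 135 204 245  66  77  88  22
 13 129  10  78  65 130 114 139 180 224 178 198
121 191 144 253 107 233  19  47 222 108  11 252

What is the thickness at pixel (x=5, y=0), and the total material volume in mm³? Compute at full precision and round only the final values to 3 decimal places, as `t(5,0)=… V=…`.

t(5,0)=2.382 V=605.681

span = t_max - t_min = 3.54 - 0.88 = 2.660
L(5,0) = 111, L_eff = 111/255 = 0.435294
t(5,0) = 3.54 - 2.660·0.435294 = 2.382
Σt over all 12·12 pixels = 666152/2125 ≈ 313.4832941
V = pitch²·Σt = 1.39²·666152/2125 = 605.681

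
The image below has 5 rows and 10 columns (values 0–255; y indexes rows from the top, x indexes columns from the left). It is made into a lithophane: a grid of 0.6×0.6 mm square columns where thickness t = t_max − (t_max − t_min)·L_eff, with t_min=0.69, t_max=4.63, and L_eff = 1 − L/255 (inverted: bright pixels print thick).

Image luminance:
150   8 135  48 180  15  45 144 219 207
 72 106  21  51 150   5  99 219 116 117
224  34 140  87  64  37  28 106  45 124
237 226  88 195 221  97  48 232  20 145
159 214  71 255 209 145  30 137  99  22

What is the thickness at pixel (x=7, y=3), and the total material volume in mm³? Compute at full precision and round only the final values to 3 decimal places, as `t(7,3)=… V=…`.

t(7,3)=4.275 V=44.938

span = t_max - t_min = 4.63 - 0.69 = 3.940
L(7,3) = 232, L_eff = 1 - 232/255 = 0.090196 (inverted)
t(7,3) = 4.63 - 3.940·0.090196 = 4.275
Σt over all 5·10 pixels = 1591537/12750 ≈ 124.8264314
V = pitch²·Σt = 0.6²·1591537/12750 = 44.938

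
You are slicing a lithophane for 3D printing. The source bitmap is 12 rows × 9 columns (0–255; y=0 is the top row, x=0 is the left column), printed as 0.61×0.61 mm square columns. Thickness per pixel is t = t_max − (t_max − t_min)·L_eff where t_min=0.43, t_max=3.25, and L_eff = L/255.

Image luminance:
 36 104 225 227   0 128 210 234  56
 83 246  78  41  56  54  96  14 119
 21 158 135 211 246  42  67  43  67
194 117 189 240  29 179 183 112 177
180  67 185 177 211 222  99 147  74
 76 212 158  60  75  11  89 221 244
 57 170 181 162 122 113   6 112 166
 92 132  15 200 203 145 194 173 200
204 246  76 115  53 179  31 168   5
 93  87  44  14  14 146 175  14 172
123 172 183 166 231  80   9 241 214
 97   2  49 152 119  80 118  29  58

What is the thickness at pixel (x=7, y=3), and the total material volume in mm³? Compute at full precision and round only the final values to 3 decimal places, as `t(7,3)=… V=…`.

span = t_max - t_min = 3.25 - 0.43 = 2.820
L(7,3) = 112, L_eff = 112/255 = 0.439216
t(7,3) = 3.25 - 2.820·0.439216 = 2.011
Σt over all 12·9 pixels = 865381/4250 ≈ 203.6190588
V = pitch²·Σt = 0.61²·865381/4250 = 75.767

t(7,3)=2.011 V=75.767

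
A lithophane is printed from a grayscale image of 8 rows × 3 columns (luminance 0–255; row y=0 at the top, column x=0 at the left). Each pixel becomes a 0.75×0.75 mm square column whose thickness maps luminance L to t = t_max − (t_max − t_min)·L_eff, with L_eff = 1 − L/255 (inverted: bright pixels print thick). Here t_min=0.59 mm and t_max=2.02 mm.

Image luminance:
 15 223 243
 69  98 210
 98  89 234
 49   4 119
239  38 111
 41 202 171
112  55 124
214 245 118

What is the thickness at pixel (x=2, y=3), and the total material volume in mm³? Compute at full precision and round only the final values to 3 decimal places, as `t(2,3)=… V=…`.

span = t_max - t_min = 2.02 - 0.59 = 1.430
L(2,3) = 119, L_eff = 1 - 119/255 = 0.533333 (inverted)
t(2,3) = 2.02 - 1.430·0.533333 = 1.257
Σt over all 8·3 pixels = 807383/25500 ≈ 31.6620784
V = pitch²·Σt = 0.75²·807383/25500 = 17.810

t(2,3)=1.257 V=17.810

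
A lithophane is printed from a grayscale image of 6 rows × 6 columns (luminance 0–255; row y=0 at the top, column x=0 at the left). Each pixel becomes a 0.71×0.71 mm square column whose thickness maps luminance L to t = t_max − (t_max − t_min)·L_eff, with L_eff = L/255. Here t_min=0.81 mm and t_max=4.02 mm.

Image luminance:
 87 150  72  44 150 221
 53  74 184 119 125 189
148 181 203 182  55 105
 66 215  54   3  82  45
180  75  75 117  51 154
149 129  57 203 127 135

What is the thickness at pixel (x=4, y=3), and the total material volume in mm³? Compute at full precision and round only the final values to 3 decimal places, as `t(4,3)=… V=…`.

t(4,3)=2.988 V=45.927

span = t_max - t_min = 4.02 - 0.81 = 3.210
L(4,3) = 82, L_eff = 82/255 = 0.321569
t(4,3) = 4.02 - 3.210·0.321569 = 2.988
Σt over all 6·6 pixels = 774407/8500 ≈ 91.1067059
V = pitch²·Σt = 0.71²·774407/8500 = 45.927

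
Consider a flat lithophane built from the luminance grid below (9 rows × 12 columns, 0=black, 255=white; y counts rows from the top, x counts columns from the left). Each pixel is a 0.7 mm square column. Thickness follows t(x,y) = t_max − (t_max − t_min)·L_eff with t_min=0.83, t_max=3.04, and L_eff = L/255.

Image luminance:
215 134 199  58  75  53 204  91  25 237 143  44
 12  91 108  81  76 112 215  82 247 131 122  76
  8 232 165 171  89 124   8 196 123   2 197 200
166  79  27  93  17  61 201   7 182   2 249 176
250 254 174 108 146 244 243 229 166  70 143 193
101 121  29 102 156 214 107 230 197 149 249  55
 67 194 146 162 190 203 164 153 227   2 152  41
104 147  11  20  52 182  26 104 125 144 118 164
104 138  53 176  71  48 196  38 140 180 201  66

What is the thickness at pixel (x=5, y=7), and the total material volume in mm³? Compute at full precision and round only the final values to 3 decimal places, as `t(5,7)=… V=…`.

t(5,7)=1.463 V=102.082

span = t_max - t_min = 3.04 - 0.83 = 2.210
L(5,7) = 182, L_eff = 182/255 = 0.713725
t(5,7) = 3.04 - 2.210·0.713725 = 1.463
Σt over all 9·12 pixels = 208.33
V = pitch²·Σt = 0.7²·208.33 = 102.082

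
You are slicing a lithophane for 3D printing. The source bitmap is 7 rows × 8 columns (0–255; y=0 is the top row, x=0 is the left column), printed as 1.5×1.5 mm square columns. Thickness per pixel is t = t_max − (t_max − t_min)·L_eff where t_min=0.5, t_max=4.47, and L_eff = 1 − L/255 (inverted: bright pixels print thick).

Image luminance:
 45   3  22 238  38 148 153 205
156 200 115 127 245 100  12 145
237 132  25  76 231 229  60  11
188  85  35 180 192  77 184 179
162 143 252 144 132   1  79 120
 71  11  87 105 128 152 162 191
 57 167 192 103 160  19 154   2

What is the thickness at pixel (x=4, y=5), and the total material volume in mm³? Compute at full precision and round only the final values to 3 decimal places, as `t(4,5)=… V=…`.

t(4,5)=2.493 V=303.547

span = t_max - t_min = 4.47 - 0.5 = 3.970
L(4,5) = 128, L_eff = 1 - 128/255 = 0.498039 (inverted)
t(4,5) = 4.47 - 3.970·0.498039 = 2.493
Σt over all 7·8 pixels = 1146733/8500 ≈ 134.9097647
V = pitch²·Σt = 1.5²·1146733/8500 = 303.547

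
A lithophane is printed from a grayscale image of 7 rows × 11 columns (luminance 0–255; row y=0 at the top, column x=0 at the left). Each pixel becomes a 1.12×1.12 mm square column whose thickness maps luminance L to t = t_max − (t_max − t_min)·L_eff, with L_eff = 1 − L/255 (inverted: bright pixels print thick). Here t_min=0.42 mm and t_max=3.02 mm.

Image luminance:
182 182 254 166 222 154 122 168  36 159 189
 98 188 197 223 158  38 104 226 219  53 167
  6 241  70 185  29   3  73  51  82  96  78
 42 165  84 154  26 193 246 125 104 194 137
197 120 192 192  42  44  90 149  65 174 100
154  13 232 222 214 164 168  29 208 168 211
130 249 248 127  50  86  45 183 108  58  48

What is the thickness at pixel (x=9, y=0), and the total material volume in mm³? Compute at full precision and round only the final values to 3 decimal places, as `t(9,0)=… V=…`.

span = t_max - t_min = 3.02 - 0.42 = 2.600
L(9,0) = 159, L_eff = 1 - 159/255 = 0.376471 (inverted)
t(9,0) = 3.02 - 2.600·0.376471 = 2.041
Σt over all 7·11 pixels = 352061/2550 ≈ 138.0631373
V = pitch²·Σt = 1.12²·352061/2550 = 173.186

t(9,0)=2.041 V=173.186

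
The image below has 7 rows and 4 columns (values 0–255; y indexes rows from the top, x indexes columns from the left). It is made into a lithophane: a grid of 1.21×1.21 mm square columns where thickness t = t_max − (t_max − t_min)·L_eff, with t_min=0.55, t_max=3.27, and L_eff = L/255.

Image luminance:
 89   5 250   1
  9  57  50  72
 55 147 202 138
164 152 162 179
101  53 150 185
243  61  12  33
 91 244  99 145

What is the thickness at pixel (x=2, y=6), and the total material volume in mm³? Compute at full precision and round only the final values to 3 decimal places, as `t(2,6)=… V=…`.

t(2,6)=2.214 V=84.875

span = t_max - t_min = 3.27 - 0.55 = 2.720
L(2,6) = 99, L_eff = 99/255 = 0.388235
t(2,6) = 3.27 - 2.720·0.388235 = 2.214
Σt over all 7·4 pixels = 21739/375 ≈ 57.9706667
V = pitch²·Σt = 1.21²·21739/375 = 84.875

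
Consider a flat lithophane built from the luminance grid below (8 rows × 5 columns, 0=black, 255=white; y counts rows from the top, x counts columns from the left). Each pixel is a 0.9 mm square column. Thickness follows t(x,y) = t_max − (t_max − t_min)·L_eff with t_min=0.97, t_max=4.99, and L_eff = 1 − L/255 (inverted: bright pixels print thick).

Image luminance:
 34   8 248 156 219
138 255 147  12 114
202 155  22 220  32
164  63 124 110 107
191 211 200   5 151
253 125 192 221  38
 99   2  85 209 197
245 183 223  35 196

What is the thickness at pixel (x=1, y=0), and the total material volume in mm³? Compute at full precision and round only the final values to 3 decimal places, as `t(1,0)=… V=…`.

t(1,0)=1.096 V=102.822

span = t_max - t_min = 4.99 - 0.97 = 4.020
L(1,0) = 8, L_eff = 1 - 8/255 = 0.968627 (inverted)
t(1,0) = 4.99 - 4.020·0.968627 = 1.096
Σt over all 8·5 pixels = 539497/4250 ≈ 126.9404706
V = pitch²·Σt = 0.9²·539497/4250 = 102.822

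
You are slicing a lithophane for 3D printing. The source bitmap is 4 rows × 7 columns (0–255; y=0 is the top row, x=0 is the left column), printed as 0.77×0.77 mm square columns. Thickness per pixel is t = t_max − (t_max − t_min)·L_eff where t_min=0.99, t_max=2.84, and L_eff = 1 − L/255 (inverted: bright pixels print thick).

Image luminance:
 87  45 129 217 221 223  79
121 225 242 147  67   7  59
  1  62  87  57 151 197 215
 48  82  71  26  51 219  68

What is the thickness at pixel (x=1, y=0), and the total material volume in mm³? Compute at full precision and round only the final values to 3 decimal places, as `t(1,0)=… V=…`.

t(1,0)=1.316 V=30.217

span = t_max - t_min = 2.84 - 0.99 = 1.850
L(1,0) = 45, L_eff = 1 - 45/255 = 0.823529 (inverted)
t(1,0) = 2.84 - 1.850·0.823529 = 1.316
Σt over all 4·7 pixels = 4332/85 ≈ 50.9647059
V = pitch²·Σt = 0.77²·4332/85 = 30.217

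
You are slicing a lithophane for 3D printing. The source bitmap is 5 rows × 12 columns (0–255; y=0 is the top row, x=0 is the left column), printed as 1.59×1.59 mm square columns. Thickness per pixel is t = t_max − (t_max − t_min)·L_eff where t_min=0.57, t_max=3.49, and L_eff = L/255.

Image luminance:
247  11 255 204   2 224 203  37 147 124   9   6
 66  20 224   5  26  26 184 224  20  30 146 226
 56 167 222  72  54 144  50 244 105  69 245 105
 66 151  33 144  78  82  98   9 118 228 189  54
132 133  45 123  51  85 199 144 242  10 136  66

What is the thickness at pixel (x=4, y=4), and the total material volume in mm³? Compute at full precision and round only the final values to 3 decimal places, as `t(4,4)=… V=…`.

t(4,4)=2.906 V=332.095

span = t_max - t_min = 3.49 - 0.57 = 2.920
L(4,4) = 51, L_eff = 51/255 = 0.200000
t(4,4) = 3.49 - 2.920·0.200000 = 2.906
Σt over all 5·12 pixels = 167486/1275 ≈ 131.3615686
V = pitch²·Σt = 1.59²·167486/1275 = 332.095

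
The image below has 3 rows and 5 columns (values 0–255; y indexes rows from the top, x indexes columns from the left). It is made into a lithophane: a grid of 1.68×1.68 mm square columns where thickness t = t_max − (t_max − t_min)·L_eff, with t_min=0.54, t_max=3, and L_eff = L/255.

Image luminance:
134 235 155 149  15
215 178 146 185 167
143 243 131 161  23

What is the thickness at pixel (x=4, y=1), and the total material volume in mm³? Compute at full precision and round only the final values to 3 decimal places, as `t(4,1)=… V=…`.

span = t_max - t_min = 3 - 0.54 = 2.460
L(4,1) = 167, L_eff = 167/255 = 0.654902
t(4,1) = 3 - 2.460·0.654902 = 1.389
Σt over all 3·5 pixels = 9777/425 ≈ 23.0047059
V = pitch²·Σt = 1.68²·9777/425 = 64.928

t(4,1)=1.389 V=64.928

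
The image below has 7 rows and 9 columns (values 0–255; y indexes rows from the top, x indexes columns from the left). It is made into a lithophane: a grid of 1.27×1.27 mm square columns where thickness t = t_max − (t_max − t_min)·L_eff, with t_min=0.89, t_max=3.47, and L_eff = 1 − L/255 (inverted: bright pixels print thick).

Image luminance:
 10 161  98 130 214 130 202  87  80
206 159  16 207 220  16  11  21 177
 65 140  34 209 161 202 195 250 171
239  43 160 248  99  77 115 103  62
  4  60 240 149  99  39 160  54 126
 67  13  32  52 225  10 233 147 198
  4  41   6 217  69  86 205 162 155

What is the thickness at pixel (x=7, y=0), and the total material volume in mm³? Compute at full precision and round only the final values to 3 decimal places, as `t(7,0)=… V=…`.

t(7,0)=1.770 V=213.985

span = t_max - t_min = 3.47 - 0.89 = 2.580
L(7,0) = 87, L_eff = 1 - 87/255 = 0.658824 (inverted)
t(7,0) = 3.47 - 2.580·0.658824 = 1.770
Σt over all 7·9 pixels = 1127701/8500 ≈ 132.6707059
V = pitch²·Σt = 1.27²·1127701/8500 = 213.985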